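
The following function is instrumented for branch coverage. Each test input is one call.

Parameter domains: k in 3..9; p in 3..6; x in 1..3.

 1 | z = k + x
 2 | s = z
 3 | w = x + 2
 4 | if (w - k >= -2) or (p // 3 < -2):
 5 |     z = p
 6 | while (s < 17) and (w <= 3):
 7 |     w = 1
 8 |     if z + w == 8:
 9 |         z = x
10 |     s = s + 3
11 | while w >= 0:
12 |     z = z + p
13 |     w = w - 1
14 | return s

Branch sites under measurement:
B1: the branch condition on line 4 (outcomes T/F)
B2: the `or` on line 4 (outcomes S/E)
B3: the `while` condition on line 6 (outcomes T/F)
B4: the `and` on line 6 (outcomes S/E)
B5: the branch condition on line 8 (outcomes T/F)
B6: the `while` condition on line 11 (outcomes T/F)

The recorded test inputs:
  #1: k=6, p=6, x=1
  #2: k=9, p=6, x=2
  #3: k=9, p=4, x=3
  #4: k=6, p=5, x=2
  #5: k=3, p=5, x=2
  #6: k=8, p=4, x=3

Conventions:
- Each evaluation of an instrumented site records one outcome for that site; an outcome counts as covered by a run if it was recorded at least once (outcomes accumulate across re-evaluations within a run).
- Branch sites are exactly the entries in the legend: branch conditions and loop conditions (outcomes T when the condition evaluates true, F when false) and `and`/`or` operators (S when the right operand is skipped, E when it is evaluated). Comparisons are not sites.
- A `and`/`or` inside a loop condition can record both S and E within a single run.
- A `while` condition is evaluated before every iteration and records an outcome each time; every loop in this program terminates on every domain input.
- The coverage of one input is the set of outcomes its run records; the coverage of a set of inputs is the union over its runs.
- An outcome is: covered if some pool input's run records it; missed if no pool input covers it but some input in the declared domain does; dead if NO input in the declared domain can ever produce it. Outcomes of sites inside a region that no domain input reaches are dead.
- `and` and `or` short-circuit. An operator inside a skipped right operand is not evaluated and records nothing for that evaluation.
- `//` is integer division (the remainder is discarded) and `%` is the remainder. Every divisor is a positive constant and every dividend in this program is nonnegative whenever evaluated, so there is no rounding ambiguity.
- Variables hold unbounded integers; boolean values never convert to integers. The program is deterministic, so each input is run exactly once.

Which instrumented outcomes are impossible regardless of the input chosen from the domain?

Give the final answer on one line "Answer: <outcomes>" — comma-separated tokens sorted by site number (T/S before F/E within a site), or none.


exhaustive pass over the 84-input domain:
  reachable outcomes have witnesses, e.g. B1=T (e.g. k=3, p=3, x=1), B1=F (e.g. k=6, p=3, x=1), B2=S (e.g. k=3, p=3, x=1), B2=E (e.g. k=6, p=3, x=1)
Answer: none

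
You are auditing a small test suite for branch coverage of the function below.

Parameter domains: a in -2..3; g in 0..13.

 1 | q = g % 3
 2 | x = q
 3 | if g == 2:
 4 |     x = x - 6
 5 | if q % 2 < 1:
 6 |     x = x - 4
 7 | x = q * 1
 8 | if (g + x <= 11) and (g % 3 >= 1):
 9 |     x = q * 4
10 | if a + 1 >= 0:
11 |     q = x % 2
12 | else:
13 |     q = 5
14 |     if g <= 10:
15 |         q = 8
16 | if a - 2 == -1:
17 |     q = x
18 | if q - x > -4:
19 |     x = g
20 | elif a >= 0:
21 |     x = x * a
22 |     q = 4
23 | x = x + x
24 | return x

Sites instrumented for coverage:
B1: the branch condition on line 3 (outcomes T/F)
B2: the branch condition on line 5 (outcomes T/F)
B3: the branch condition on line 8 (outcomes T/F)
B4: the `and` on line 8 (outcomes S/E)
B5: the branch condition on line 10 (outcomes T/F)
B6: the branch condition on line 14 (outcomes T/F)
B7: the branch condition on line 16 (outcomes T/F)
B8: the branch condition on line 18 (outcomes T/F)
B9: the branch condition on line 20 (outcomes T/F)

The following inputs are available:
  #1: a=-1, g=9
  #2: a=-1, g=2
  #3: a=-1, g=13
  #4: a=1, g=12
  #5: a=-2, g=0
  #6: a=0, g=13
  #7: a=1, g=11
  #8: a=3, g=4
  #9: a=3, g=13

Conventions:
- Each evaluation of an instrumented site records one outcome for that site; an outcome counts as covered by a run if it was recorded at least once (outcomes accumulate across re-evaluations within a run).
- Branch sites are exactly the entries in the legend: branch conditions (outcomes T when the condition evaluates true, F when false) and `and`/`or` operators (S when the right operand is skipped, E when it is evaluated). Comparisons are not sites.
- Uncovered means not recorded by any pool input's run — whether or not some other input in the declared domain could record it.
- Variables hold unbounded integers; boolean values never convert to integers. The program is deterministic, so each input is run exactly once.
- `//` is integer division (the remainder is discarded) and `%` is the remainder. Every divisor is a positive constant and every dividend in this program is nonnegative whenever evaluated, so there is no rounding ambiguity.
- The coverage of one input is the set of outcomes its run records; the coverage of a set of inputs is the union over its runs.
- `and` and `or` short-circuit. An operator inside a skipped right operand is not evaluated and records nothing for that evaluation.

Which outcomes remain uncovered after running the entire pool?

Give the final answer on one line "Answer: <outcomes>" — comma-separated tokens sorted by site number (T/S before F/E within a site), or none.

input #1 (a=-1, g=9): events B1->F, B2->T, B4->E, B3->F, B5->T, B7->F, B8->T; covers B1=F, B2=T, B3=F, B4=E, B5=T, B7=F, B8=T
input #2 (a=-1, g=2): events B1->T, B2->T, B4->E, B3->T, B5->T, B7->F, B8->F, B9->F; covers B1=T, B2=T, B3=T, B4=E, B5=T, B7=F, B8=F, B9=F
input #3 (a=-1, g=13): events B1->F, B2->F, B4->S, B3->F, B5->T, B7->F, B8->T; covers B1=F, B2=F, B3=F, B4=S, B5=T, B7=F, B8=T
input #4 (a=1, g=12): events B1->F, B2->T, B4->S, B3->F, B5->T, B7->T, B8->T; covers B1=F, B2=T, B3=F, B4=S, B5=T, B7=T, B8=T
input #5 (a=-2, g=0): events B1->F, B2->T, B4->E, B3->F, B5->F, B6->T, B7->F, B8->T; covers B1=F, B2=T, B3=F, B4=E, B5=F, B6=T, B7=F, B8=T
input #6 (a=0, g=13): events B1->F, B2->F, B4->S, B3->F, B5->T, B7->F, B8->T; covers B1=F, B2=F, B3=F, B4=S, B5=T, B7=F, B8=T
input #7 (a=1, g=11): events B1->F, B2->T, B4->S, B3->F, B5->T, B7->T, B8->T; covers B1=F, B2=T, B3=F, B4=S, B5=T, B7=T, B8=T
input #8 (a=3, g=4): events B1->F, B2->F, B4->E, B3->T, B5->T, B7->F, B8->F, B9->T; covers B1=F, B2=F, B3=T, B4=E, B5=T, B7=F, B8=F, B9=T
input #9 (a=3, g=13): events B1->F, B2->F, B4->S, B3->F, B5->T, B7->F, B8->T; covers B1=F, B2=F, B3=F, B4=S, B5=T, B7=F, B8=T
union over the pool: B1=T, B1=F, B2=T, B2=F, B3=T, B3=F, B4=S, B4=E, B5=T, B5=F, B6=T, B7=T, B7=F, B8=T, B8=F, B9=T, B9=F
uncovered (1 of 18): B6=F

Answer: B6=F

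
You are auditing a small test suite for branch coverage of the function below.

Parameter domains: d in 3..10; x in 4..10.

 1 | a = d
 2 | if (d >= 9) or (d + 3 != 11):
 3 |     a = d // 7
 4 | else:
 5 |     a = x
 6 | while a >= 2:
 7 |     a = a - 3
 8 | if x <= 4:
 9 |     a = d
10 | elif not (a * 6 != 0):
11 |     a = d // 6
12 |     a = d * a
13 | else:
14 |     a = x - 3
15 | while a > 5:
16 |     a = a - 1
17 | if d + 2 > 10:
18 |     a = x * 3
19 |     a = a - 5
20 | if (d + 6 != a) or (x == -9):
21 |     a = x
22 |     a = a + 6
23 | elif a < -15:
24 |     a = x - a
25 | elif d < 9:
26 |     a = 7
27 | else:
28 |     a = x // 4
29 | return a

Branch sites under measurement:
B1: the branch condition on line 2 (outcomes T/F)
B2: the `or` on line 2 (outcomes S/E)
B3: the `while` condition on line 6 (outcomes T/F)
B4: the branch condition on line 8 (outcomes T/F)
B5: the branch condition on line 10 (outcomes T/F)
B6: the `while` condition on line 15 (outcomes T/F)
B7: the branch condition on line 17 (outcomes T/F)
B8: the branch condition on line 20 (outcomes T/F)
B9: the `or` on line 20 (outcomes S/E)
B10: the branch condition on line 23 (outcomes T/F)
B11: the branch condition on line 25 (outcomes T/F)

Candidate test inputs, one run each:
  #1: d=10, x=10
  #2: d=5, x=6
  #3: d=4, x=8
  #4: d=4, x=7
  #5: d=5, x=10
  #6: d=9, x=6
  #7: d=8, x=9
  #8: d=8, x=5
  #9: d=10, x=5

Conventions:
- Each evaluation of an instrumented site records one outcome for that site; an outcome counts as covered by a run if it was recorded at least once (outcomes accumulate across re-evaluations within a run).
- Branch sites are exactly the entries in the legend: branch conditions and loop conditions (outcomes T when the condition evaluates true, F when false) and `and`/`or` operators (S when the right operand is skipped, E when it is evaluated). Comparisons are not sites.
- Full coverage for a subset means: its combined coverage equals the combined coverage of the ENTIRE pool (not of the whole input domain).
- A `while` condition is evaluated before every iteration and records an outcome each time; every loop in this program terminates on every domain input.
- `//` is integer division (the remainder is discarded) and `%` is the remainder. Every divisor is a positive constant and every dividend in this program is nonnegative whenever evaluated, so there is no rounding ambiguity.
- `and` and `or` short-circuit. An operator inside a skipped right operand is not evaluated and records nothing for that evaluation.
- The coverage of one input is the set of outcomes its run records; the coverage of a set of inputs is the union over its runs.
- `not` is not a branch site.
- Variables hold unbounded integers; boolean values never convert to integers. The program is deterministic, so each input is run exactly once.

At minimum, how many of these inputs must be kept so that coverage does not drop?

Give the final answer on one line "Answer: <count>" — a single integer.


run #1 (d=10, x=10) runs B2->S, B1->T, B3->F, B4->F, B5->F, B6->T, B6->T, B6->F, B7->T, B9->S, B8->T; records B1=T, B2=S, B3=F, B4=F, B5=F, B6=T, B6=F, B7=T, B8=T, B9=S
run #2 (d=5, x=6) runs B2->E, B1->T, B3->F, B4->F, B5->T, B6->F, B7->F, B9->S, B8->T; records B1=T, B2=E, B3=F, B4=F, B5=T, B6=F, B7=F, B8=T, B9=S
run #3 (d=4, x=8) runs B2->E, B1->T, B3->F, B4->F, B5->T, B6->F, B7->F, B9->S, B8->T; records B1=T, B2=E, B3=F, B4=F, B5=T, B6=F, B7=F, B8=T, B9=S
run #4 (d=4, x=7) runs B2->E, B1->T, B3->F, B4->F, B5->T, B6->F, B7->F, B9->S, B8->T; records B1=T, B2=E, B3=F, B4=F, B5=T, B6=F, B7=F, B8=T, B9=S
run #5 (d=5, x=10) runs B2->E, B1->T, B3->F, B4->F, B5->T, B6->F, B7->F, B9->S, B8->T; records B1=T, B2=E, B3=F, B4=F, B5=T, B6=F, B7=F, B8=T, B9=S
run #6 (d=9, x=6) runs B2->S, B1->T, B3->F, B4->F, B5->F, B6->F, B7->T, B9->S, B8->T; records B1=T, B2=S, B3=F, B4=F, B5=F, B6=F, B7=T, B8=T, B9=S
run #7 (d=8, x=9) runs B2->E, B1->F, B3->T, B3->T, B3->T, B3->F, B4->F, B5->T, B6->T, B6->T, B6->T, B6->F, B7->F, B9->S, ...; records B1=F, B2=E, B3=T, B3=F, B4=F, B5=T, B6=T, B6=F, B7=F, B8=T, B9=S
run #8 (d=8, x=5) runs B2->E, B1->F, B3->T, B3->T, B3->F, B4->F, B5->F, B6->F, B7->F, B9->S, B8->T; records B1=F, B2=E, B3=T, B3=F, B4=F, B5=F, B6=F, B7=F, B8=T, B9=S
run #9 (d=10, x=5) runs B2->S, B1->T, B3->F, B4->F, B5->F, B6->F, B7->T, B9->S, B8->T; records B1=T, B2=S, B3=F, B4=F, B5=F, B6=F, B7=T, B8=T, B9=S
union over all inputs: B1=T, B1=F, B2=S, B2=E, B3=T, B3=F, B4=F, B5=T, B5=F, B6=T, B6=F, B7=T, B7=F, B8=T, B9=S (15 outcomes)
no size-1 subset reaches all 15 outcomes (best union: 11/15)
size 2: inputs {1, 7} cover all 15 outcomes, and no lexicographically smaller subset of this size does
Answer: 2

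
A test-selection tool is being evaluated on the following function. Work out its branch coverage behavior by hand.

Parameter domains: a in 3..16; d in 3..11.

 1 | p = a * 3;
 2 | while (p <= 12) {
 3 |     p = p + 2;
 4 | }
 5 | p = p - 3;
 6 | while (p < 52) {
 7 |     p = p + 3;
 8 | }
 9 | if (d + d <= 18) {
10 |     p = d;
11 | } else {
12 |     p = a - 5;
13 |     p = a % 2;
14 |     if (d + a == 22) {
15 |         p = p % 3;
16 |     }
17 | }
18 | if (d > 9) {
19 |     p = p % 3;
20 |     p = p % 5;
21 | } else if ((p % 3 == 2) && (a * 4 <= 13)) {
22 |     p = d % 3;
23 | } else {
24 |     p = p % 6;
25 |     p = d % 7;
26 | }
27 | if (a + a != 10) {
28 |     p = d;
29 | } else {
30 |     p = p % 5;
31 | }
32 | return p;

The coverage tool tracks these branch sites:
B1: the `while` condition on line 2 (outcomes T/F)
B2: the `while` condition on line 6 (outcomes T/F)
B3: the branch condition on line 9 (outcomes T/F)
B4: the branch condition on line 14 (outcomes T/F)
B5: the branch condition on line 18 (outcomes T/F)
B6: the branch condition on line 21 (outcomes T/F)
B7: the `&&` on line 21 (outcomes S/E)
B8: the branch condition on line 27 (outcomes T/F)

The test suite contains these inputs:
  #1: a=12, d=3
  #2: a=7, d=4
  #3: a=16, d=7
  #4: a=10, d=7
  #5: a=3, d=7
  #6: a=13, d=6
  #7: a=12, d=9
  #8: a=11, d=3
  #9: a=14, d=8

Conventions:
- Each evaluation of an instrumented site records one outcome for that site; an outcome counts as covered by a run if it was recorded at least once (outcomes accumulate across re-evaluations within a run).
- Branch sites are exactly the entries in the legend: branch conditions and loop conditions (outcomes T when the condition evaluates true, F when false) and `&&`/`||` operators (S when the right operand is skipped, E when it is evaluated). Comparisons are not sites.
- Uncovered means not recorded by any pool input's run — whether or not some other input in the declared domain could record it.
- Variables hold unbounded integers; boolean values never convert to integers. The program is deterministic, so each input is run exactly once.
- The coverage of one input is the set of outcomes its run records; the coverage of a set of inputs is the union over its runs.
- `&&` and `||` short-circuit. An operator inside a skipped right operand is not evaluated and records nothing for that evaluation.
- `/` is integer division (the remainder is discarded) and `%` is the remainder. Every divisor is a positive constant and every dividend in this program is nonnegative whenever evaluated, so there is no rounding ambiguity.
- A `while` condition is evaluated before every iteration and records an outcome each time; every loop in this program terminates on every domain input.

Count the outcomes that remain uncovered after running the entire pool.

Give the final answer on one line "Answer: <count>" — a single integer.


test 1 (a=12, d=3) hits B1=F, B2=T, B2=F, B3=T, B5=F, B6=F, B7=S, B8=T
test 2 (a=7, d=4) hits B1=F, B2=T, B2=F, B3=T, B5=F, B6=F, B7=S, B8=T
test 3 (a=16, d=7) hits B1=F, B2=T, B2=F, B3=T, B5=F, B6=F, B7=S, B8=T
test 4 (a=10, d=7) hits B1=F, B2=T, B2=F, B3=T, B5=F, B6=F, B7=S, B8=T
test 5 (a=3, d=7) hits B1=T, B1=F, B2=T, B2=F, B3=T, B5=F, B6=F, B7=S, B8=T
test 6 (a=13, d=6) hits B1=F, B2=T, B2=F, B3=T, B5=F, B6=F, B7=S, B8=T
test 7 (a=12, d=9) hits B1=F, B2=T, B2=F, B3=T, B5=F, B6=F, B7=S, B8=T
test 8 (a=11, d=3) hits B1=F, B2=T, B2=F, B3=T, B5=F, B6=F, B7=S, B8=T
test 9 (a=14, d=8) hits B1=F, B2=T, B2=F, B3=T, B5=F, B6=F, B7=E, B8=T
union over the pool: B1=T, B1=F, B2=T, B2=F, B3=T, B5=F, B6=F, B7=S, B7=E, B8=T
uncovered (6 of 16): B3=F, B4=T, B4=F, B5=T, B6=T, B8=F
Answer: 6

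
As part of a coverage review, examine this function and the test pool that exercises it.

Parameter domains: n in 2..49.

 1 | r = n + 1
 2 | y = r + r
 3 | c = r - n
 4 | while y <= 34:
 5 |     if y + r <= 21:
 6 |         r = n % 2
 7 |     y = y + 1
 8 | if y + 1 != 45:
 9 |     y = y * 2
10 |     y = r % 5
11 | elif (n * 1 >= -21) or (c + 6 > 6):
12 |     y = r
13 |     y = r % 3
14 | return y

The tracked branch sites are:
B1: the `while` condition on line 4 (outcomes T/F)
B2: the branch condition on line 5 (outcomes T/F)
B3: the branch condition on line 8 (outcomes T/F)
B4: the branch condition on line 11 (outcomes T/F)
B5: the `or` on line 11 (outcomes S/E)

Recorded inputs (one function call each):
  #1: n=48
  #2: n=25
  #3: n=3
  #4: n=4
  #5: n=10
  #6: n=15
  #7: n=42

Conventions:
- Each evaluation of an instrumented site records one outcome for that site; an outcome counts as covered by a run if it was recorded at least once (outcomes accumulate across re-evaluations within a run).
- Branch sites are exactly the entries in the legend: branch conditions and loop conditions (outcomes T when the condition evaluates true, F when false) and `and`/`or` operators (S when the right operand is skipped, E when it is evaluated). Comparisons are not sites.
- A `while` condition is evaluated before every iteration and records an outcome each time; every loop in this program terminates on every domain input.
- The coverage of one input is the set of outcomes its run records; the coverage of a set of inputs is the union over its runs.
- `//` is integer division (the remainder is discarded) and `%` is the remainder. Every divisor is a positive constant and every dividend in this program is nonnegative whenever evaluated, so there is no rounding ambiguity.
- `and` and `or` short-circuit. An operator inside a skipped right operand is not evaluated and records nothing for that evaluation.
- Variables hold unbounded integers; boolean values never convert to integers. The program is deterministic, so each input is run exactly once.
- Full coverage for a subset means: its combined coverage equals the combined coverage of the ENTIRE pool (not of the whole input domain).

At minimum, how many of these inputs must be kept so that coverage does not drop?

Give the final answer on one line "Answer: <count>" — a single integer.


input #1, n=48: events B1->F, B3->T; outcomes B1=F, B3=T
input #2, n=25: events B1->F, B3->T; outcomes B1=F, B3=T
input #3, n=3: events B1->T, B2->T, B1->T, B2->T, B1->T, B2->T, B1->T, B2->T, B1->T, B2->T, B1->T, B2->T, B1->T, B2->T, ...; outcomes B1=T, B1=F, B2=T, B2=F, B3=T
input #4, n=4: events B1->T, B2->T, B1->T, B2->T, B1->T, B2->T, B1->T, B2->T, B1->T, B2->T, B1->T, B2->T, B1->T, B2->T, ...; outcomes B1=T, B1=F, B2=T, B2=F, B3=T
input #5, n=10: events B1->T, B2->F, B1->T, B2->F, B1->T, B2->F, B1->T, B2->F, B1->T, B2->F, B1->T, B2->F, B1->T, B2->F, ...; outcomes B1=T, B1=F, B2=F, B3=T
input #6, n=15: events B1->T, B2->F, B1->T, B2->F, B1->T, B2->F, B1->F, B3->T; outcomes B1=T, B1=F, B2=F, B3=T
input #7, n=42: events B1->F, B3->T; outcomes B1=F, B3=T
together the pool reaches 5 outcomes: B1=T, B1=F, B2=T, B2=F, B3=T
the canonical winner is {3}: size 1, full 5-outcome coverage, earliest index list among size-1 covers
Answer: 1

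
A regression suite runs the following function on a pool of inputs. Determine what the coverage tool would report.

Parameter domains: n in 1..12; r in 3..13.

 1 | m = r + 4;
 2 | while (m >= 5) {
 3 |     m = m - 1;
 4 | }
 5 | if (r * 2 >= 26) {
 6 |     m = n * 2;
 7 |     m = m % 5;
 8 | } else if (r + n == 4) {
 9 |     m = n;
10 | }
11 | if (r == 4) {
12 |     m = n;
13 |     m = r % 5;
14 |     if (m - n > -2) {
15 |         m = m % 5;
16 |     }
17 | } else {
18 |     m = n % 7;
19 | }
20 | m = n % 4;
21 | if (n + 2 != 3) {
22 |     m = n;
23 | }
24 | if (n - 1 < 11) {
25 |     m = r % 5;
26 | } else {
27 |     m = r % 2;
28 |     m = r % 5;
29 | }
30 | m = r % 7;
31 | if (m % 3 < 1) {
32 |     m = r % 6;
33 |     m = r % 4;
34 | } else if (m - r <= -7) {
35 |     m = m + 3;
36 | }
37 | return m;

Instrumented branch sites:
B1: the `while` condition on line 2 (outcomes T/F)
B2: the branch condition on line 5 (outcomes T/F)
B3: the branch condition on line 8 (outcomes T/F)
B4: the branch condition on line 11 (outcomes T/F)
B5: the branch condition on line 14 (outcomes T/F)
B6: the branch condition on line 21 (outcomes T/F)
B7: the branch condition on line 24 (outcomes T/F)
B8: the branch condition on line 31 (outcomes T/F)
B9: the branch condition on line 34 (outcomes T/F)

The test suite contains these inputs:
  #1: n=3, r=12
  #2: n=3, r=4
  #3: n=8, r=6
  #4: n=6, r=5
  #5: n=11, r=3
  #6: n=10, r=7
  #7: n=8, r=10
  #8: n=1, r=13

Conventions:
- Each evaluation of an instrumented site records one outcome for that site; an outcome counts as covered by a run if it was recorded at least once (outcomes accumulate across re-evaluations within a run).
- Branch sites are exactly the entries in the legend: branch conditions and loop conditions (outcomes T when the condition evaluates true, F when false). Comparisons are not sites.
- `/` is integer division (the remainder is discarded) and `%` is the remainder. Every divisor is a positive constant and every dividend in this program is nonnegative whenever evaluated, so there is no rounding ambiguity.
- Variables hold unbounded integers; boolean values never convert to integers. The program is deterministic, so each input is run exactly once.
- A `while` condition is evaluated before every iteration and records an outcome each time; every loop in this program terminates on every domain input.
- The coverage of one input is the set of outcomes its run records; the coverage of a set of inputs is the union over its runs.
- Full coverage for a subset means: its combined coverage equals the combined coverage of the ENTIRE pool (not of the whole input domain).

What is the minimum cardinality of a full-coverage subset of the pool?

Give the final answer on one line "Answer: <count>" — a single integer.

#1 (n=3, r=12) -> covered: B1=T, B1=F, B2=F, B3=F, B4=F, B6=T, B7=T, B8=F, B9=T
#2 (n=3, r=4) -> covered: B1=T, B1=F, B2=F, B3=F, B4=T, B5=T, B6=T, B7=T, B8=F, B9=F
#3 (n=8, r=6) -> covered: B1=T, B1=F, B2=F, B3=F, B4=F, B6=T, B7=T, B8=T
#4 (n=6, r=5) -> covered: B1=T, B1=F, B2=F, B3=F, B4=F, B6=T, B7=T, B8=F, B9=F
#5 (n=11, r=3) -> covered: B1=T, B1=F, B2=F, B3=F, B4=F, B6=T, B7=T, B8=T
#6 (n=10, r=7) -> covered: B1=T, B1=F, B2=F, B3=F, B4=F, B6=T, B7=T, B8=T
#7 (n=8, r=10) -> covered: B1=T, B1=F, B2=F, B3=F, B4=F, B6=T, B7=T, B8=T
#8 (n=1, r=13) -> covered: B1=T, B1=F, B2=T, B4=F, B6=F, B7=T, B8=T
together the pool reaches 15 outcomes: B1=T, B1=F, B2=T, B2=F, B3=F, B4=T, B4=F, B5=T, B6=T, B6=F, B7=T, B8=T, B8=F, B9=T, B9=F
every size-1 subset falls short of the 15 outcomes (best: 10/15)
every size-2 subset falls short of the 15 outcomes (best: 14/15)
the canonical winner is {1, 2, 8}: size 3, full 15-outcome coverage, earliest index list among size-3 covers

Answer: 3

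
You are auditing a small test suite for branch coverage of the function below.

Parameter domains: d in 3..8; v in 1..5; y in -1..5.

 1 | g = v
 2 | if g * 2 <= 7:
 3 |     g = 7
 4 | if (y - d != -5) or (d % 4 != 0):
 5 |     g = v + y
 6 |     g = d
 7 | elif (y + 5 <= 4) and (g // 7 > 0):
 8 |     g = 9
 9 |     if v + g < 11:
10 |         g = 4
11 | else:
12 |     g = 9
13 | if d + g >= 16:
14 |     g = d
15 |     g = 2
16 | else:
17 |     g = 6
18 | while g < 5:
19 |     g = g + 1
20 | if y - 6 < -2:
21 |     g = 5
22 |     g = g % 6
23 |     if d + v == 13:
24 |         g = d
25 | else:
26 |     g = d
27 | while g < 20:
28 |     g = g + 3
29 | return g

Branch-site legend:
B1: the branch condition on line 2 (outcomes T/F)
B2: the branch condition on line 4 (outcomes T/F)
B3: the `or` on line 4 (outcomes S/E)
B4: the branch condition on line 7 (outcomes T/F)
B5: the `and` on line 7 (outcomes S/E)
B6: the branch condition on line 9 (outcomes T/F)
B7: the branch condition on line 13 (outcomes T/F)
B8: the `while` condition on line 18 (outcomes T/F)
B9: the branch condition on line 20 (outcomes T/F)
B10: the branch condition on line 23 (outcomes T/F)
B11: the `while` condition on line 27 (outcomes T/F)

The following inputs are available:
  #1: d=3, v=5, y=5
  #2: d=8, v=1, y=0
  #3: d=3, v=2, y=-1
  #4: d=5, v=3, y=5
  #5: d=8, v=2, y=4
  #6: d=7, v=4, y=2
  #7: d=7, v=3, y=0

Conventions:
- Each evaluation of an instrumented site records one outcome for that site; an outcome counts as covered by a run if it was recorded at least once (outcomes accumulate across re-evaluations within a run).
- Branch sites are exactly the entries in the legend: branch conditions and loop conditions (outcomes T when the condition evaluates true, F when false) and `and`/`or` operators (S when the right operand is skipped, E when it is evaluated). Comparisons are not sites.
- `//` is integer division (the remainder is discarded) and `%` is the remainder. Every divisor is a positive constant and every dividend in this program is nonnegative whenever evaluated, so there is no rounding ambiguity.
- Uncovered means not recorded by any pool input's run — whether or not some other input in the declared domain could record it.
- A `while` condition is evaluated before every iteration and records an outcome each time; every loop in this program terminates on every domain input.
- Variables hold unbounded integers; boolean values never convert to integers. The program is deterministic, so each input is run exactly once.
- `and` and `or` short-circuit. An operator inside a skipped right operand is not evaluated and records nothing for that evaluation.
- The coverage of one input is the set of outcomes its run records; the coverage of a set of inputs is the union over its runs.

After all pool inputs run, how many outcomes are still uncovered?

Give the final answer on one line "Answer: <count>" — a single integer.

#1 (d=3, v=5, y=5) -> covered: B1=F, B2=T, B3=S, B7=F, B8=F, B9=F, B11=T, B11=F
#2 (d=8, v=1, y=0) -> covered: B1=T, B2=T, B3=S, B7=T, B8=T, B8=F, B9=T, B10=F, B11=T, B11=F
#3 (d=3, v=2, y=-1) -> covered: B1=T, B2=T, B3=S, B7=F, B8=F, B9=T, B10=F, B11=T, B11=F
#4 (d=5, v=3, y=5) -> covered: B1=T, B2=T, B3=S, B7=F, B8=F, B9=F, B11=T, B11=F
#5 (d=8, v=2, y=4) -> covered: B1=T, B2=T, B3=S, B7=T, B8=T, B8=F, B9=F, B11=T, B11=F
#6 (d=7, v=4, y=2) -> covered: B1=F, B2=T, B3=E, B7=F, B8=F, B9=T, B10=F, B11=T, B11=F
#7 (d=7, v=3, y=0) -> covered: B1=T, B2=T, B3=S, B7=F, B8=F, B9=T, B10=F, B11=T, B11=F
union over the pool: B1=T, B1=F, B2=T, B3=S, B3=E, B7=T, B7=F, B8=T, B8=F, B9=T, B9=F, B10=F, B11=T, B11=F
uncovered (8 of 22): B2=F, B4=T, B4=F, B5=S, B5=E, B6=T, B6=F, B10=T

Answer: 8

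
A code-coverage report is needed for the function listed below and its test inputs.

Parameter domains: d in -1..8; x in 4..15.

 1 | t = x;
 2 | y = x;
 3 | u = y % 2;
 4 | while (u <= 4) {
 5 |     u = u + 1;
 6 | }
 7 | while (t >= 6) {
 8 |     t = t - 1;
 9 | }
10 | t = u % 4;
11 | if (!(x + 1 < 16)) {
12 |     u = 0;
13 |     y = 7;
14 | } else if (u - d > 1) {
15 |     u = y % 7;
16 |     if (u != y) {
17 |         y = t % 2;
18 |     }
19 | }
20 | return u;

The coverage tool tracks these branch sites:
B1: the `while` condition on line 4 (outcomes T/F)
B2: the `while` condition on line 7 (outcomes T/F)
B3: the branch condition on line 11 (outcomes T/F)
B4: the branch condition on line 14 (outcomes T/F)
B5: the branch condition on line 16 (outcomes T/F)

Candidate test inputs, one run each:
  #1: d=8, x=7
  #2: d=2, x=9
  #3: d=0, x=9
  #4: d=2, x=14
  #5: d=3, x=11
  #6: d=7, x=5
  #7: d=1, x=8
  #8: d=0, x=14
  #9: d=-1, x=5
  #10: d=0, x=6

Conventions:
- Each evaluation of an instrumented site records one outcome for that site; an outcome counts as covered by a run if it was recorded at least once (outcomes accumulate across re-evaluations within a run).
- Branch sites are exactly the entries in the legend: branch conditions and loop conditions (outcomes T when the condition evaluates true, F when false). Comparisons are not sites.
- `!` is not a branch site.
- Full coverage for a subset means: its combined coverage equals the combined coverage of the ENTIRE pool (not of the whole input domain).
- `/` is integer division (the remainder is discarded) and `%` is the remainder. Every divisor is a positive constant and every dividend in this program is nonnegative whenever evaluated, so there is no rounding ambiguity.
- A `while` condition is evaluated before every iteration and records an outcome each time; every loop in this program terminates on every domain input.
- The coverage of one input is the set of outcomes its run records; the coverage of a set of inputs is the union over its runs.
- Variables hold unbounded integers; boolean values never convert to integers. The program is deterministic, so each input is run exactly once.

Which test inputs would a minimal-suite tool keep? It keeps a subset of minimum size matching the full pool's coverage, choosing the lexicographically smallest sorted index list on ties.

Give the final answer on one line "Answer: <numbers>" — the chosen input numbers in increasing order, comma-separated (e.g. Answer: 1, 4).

test 1 (d=8, x=7) fires B1->T, B1->T, B1->T, B1->T, B1->F, B2->T, B2->T, B2->F, B3->F, B4->F; hits B1=T, B1=F, B2=T, B2=F, B3=F, B4=F
test 2 (d=2, x=9) fires B1->T, B1->T, B1->T, B1->T, B1->F, B2->T, B2->T, B2->T, B2->T, B2->F, B3->F, B4->T, B5->T; hits B1=T, B1=F, B2=T, B2=F, B3=F, B4=T, B5=T
test 3 (d=0, x=9) fires B1->T, B1->T, B1->T, B1->T, B1->F, B2->T, B2->T, B2->T, B2->T, B2->F, B3->F, B4->T, B5->T; hits B1=T, B1=F, B2=T, B2=F, B3=F, B4=T, B5=T
test 4 (d=2, x=14) fires B1->T, B1->T, B1->T, B1->T, B1->T, B1->F, B2->T, B2->T, B2->T, B2->T, B2->T, B2->T, B2->T, B2->T, ...; hits B1=T, B1=F, B2=T, B2=F, B3=F, B4=T, B5=T
test 5 (d=3, x=11) fires B1->T, B1->T, B1->T, B1->T, B1->F, B2->T, B2->T, B2->T, B2->T, B2->T, B2->T, B2->F, B3->F, B4->T, ...; hits B1=T, B1=F, B2=T, B2=F, B3=F, B4=T, B5=T
test 6 (d=7, x=5) fires B1->T, B1->T, B1->T, B1->T, B1->F, B2->F, B3->F, B4->F; hits B1=T, B1=F, B2=F, B3=F, B4=F
test 7 (d=1, x=8) fires B1->T, B1->T, B1->T, B1->T, B1->T, B1->F, B2->T, B2->T, B2->T, B2->F, B3->F, B4->T, B5->T; hits B1=T, B1=F, B2=T, B2=F, B3=F, B4=T, B5=T
test 8 (d=0, x=14) fires B1->T, B1->T, B1->T, B1->T, B1->T, B1->F, B2->T, B2->T, B2->T, B2->T, B2->T, B2->T, B2->T, B2->T, ...; hits B1=T, B1=F, B2=T, B2=F, B3=F, B4=T, B5=T
test 9 (d=-1, x=5) fires B1->T, B1->T, B1->T, B1->T, B1->F, B2->F, B3->F, B4->T, B5->F; hits B1=T, B1=F, B2=F, B3=F, B4=T, B5=F
test 10 (d=0, x=6) fires B1->T, B1->T, B1->T, B1->T, B1->T, B1->F, B2->T, B2->F, B3->F, B4->T, B5->F; hits B1=T, B1=F, B2=T, B2=F, B3=F, B4=T, B5=F
union over all inputs: B1=T, B1=F, B2=T, B2=F, B3=F, B4=T, B4=F, B5=T, B5=F (9 outcomes)
no size-1 subset reaches all 9 outcomes (best union: 7/9)
no size-2 subset reaches all 9 outcomes (best union: 8/9)
at size 3, {1, 2, 9} reaches all 9 outcomes; every lexicographically earlier size-3 subset fails

Answer: 1, 2, 9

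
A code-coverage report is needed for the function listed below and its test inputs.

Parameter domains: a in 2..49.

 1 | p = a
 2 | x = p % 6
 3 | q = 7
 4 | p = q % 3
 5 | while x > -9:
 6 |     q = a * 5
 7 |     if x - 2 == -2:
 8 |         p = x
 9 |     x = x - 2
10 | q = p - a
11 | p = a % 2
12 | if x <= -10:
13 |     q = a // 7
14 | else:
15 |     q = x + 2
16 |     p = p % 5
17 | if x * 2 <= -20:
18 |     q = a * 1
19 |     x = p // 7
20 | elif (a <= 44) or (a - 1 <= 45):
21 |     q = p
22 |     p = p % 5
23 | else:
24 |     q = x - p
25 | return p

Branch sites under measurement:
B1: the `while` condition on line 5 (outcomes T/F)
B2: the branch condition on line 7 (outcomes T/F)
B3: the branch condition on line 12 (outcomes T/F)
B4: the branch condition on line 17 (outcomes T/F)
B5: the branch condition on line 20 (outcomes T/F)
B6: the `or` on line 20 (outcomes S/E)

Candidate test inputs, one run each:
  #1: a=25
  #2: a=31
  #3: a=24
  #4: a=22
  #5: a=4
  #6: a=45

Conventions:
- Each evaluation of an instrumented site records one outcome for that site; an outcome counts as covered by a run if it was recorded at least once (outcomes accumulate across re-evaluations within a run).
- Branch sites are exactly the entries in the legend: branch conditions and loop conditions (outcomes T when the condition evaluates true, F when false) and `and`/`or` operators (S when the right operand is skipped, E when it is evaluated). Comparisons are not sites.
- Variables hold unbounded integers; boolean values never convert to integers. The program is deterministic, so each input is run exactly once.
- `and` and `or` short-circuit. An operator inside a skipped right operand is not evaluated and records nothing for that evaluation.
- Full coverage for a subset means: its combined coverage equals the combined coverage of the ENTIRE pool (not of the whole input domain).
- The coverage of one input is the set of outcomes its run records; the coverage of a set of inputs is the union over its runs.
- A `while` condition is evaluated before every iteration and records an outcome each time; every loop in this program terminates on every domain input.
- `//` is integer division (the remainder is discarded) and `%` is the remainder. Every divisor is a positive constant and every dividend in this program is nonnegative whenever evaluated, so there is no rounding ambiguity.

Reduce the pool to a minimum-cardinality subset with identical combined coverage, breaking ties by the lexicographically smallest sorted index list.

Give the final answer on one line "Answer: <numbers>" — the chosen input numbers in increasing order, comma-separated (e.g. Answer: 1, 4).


#1 (a=25) -> B1->T, B2->F, B1->T, B2->F, B1->T, B2->F, B1->T, B2->F, B1->T, B2->F, B1->F, B3->F, B4->F, B6->S, ...; covered: B1=T, B1=F, B2=F, B3=F, B4=F, B5=T, B6=S
#2 (a=31) -> B1->T, B2->F, B1->T, B2->F, B1->T, B2->F, B1->T, B2->F, B1->T, B2->F, B1->F, B3->F, B4->F, B6->S, ...; covered: B1=T, B1=F, B2=F, B3=F, B4=F, B5=T, B6=S
#3 (a=24) -> B1->T, B2->T, B1->T, B2->F, B1->T, B2->F, B1->T, B2->F, B1->T, B2->F, B1->F, B3->T, B4->T; covered: B1=T, B1=F, B2=T, B2=F, B3=T, B4=T
#4 (a=22) -> B1->T, B2->F, B1->T, B2->F, B1->T, B2->T, B1->T, B2->F, B1->T, B2->F, B1->T, B2->F, B1->T, B2->F, ...; covered: B1=T, B1=F, B2=T, B2=F, B3=T, B4=T
#5 (a=4) -> B1->T, B2->F, B1->T, B2->F, B1->T, B2->T, B1->T, B2->F, B1->T, B2->F, B1->T, B2->F, B1->T, B2->F, ...; covered: B1=T, B1=F, B2=T, B2=F, B3=T, B4=T
#6 (a=45) -> B1->T, B2->F, B1->T, B2->F, B1->T, B2->F, B1->T, B2->F, B1->T, B2->F, B1->T, B2->F, B1->F, B3->F, ...; covered: B1=T, B1=F, B2=F, B3=F, B4=F, B5=T, B6=E
pool-wide coverage (11 outcomes): B1=T, B1=F, B2=T, B2=F, B3=T, B3=F, B4=T, B4=F, B5=T, B6=S, B6=E
checked all size-1 subsets: none covers 11 outcomes (max 7/11)
checked all size-2 subsets: none covers 11 outcomes (max 10/11)
the canonical winner is {1, 3, 6}: size 3, full 11-outcome coverage, earliest index list among size-3 covers
Answer: 1, 3, 6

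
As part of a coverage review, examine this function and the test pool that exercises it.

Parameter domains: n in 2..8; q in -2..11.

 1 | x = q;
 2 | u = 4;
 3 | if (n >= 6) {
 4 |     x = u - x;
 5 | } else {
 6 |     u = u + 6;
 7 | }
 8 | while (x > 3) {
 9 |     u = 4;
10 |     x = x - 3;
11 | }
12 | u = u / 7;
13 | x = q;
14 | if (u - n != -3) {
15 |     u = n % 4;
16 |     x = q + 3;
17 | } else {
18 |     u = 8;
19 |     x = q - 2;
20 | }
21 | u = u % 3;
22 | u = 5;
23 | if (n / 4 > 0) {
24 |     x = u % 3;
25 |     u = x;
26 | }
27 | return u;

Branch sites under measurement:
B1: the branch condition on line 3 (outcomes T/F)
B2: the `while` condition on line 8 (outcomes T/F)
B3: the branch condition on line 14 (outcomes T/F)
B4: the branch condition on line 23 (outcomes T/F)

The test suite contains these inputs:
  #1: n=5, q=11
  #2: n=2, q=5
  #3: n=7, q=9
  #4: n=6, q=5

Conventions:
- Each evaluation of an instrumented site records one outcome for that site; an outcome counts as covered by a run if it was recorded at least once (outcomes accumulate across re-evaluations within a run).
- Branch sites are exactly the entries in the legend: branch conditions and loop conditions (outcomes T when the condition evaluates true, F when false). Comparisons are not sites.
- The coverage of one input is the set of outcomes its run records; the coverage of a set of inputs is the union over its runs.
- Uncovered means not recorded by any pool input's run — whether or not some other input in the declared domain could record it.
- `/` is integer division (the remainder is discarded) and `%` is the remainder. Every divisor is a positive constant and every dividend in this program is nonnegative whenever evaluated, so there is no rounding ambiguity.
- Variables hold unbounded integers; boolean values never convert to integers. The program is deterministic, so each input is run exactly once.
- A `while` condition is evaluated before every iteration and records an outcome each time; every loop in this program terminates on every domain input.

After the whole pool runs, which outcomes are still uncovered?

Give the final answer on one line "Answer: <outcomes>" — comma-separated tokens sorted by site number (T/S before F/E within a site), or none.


input #1, n=5, q=11: events B1->F, B2->T, B2->T, B2->T, B2->F, B3->T, B4->T; outcomes B1=F, B2=T, B2=F, B3=T, B4=T
input #2, n=2, q=5: events B1->F, B2->T, B2->F, B3->T, B4->F; outcomes B1=F, B2=T, B2=F, B3=T, B4=F
input #3, n=7, q=9: events B1->T, B2->F, B3->T, B4->T; outcomes B1=T, B2=F, B3=T, B4=T
input #4, n=6, q=5: events B1->T, B2->F, B3->T, B4->T; outcomes B1=T, B2=F, B3=T, B4=T
union over the pool: B1=T, B1=F, B2=T, B2=F, B3=T, B4=T, B4=F
uncovered (1 of 8): B3=F
Answer: B3=F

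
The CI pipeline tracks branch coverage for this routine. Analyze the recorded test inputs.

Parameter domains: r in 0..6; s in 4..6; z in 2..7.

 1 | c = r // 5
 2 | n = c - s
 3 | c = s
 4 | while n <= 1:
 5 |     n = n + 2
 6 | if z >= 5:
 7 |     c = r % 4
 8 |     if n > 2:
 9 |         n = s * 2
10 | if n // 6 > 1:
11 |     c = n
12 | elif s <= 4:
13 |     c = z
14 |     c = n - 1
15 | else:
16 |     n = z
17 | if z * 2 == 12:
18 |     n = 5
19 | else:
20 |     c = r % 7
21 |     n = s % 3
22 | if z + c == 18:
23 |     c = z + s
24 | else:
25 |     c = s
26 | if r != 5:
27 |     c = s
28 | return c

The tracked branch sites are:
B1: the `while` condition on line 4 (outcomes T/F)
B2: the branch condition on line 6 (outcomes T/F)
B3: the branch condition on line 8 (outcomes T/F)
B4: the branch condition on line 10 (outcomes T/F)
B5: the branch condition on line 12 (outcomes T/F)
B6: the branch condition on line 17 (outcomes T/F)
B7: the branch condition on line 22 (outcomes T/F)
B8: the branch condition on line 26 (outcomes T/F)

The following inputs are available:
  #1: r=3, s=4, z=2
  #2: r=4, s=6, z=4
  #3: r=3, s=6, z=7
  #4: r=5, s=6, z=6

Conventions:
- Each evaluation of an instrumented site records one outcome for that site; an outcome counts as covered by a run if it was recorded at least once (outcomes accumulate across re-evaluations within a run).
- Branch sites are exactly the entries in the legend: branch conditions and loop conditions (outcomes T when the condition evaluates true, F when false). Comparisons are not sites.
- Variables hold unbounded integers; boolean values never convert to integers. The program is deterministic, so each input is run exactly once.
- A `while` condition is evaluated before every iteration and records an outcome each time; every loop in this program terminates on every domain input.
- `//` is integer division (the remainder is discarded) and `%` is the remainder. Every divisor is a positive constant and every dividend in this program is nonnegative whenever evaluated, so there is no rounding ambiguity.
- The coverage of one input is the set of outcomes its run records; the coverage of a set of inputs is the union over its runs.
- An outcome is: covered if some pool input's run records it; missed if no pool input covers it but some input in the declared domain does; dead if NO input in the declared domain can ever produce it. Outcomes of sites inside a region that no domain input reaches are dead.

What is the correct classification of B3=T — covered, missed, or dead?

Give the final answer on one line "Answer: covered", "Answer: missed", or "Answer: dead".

B3=T is recorded by pool input(s) 4 -> covered

Answer: covered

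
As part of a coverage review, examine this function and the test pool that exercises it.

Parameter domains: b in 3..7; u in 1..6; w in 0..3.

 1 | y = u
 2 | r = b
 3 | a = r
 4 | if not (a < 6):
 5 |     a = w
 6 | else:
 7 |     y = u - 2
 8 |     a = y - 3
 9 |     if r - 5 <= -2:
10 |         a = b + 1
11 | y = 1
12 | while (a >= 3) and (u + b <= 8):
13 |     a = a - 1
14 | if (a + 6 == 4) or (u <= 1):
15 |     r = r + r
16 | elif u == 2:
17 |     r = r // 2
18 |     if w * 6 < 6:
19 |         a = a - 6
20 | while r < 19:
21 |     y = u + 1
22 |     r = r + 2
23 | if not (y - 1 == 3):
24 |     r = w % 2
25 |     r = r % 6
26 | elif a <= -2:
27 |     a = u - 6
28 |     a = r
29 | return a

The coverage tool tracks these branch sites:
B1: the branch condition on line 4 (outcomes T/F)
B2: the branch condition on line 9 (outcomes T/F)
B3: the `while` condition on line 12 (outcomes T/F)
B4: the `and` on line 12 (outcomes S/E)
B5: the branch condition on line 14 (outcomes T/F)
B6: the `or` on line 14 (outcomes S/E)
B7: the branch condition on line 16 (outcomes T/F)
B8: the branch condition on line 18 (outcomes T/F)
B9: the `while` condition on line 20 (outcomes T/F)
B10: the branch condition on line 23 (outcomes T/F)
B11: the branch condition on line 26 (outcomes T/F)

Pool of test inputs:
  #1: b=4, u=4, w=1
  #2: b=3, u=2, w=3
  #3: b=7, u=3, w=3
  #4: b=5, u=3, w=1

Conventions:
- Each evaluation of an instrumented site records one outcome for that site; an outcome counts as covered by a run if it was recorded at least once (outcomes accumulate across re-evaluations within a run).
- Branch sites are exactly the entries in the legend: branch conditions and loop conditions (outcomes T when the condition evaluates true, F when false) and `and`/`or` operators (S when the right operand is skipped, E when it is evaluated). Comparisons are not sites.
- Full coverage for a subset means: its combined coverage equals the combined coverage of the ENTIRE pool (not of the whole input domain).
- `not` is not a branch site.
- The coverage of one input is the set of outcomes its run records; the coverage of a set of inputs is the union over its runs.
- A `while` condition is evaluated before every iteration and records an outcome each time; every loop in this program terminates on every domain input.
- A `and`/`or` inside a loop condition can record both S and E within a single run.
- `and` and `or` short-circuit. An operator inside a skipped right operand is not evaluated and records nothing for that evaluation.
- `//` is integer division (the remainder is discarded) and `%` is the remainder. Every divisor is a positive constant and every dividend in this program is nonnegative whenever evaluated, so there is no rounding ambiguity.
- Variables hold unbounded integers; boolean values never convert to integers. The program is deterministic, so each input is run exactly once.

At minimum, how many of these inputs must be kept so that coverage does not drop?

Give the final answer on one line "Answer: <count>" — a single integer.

input #1, b=4, u=4, w=1: events B1->F, B2->F, B4->S, B3->F, B6->E, B5->F, B7->F, B9->T, B9->T, B9->T, B9->T, B9->T, B9->T, B9->T, ...; outcomes B1=F, B2=F, B3=F, B4=S, B5=F, B6=E, B7=F, B9=T, B9=F, B10=T
input #2, b=3, u=2, w=3: events B1->F, B2->T, B4->E, B3->T, B4->E, B3->T, B4->S, B3->F, B6->E, B5->F, B7->T, B8->F, B9->T, B9->T, ...; outcomes B1=F, B2=T, B3=T, B3=F, B4=S, B4=E, B5=F, B6=E, B7=T, B8=F, B9=T, B9=F, B10=T
input #3, b=7, u=3, w=3: events B1->T, B4->E, B3->F, B6->E, B5->F, B7->F, B9->T, B9->T, B9->T, B9->T, B9->T, B9->T, B9->F, B10->F, ...; outcomes B1=T, B3=F, B4=E, B5=F, B6=E, B7=F, B9=T, B9=F, B10=F, B11=F
input #4, b=5, u=3, w=1: events B1->F, B2->F, B4->S, B3->F, B6->S, B5->T, B9->T, B9->T, B9->T, B9->T, B9->T, B9->F, B10->F, B11->T; outcomes B1=F, B2=F, B3=F, B4=S, B5=T, B6=S, B9=T, B9=F, B10=F, B11=T
pool-wide coverage (21 outcomes): B1=T, B1=F, B2=T, B2=F, B3=T, B3=F, B4=S, B4=E, B5=T, B5=F, B6=S, B6=E, B7=T, B7=F, B8=F, B9=T, B9=F, B10=T, B10=F, B11=T, B11=F
checked all size-1 subsets: none covers 21 outcomes (max 13/21)
checked all size-2 subsets: none covers 21 outcomes (max 18/21)
inputs {2, 3, 4} (size 3) cover everything; no size-3 subset with a lexicographically smaller index list covers all 21

Answer: 3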